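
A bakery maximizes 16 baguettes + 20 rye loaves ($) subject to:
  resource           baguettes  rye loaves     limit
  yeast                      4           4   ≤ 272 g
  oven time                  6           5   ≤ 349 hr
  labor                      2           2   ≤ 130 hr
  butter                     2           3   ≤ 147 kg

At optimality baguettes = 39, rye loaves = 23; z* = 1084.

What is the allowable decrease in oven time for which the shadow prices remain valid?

104

Binding constraints: oven time, butter. The basis is B = [[6,5],[2,3]] with det 8.
Per unit decrease in oven time, x* moves by d = (-0.375, 0.25).
The basis stays optimal until baguettes reaches 0; allowable decrease = 104 hr.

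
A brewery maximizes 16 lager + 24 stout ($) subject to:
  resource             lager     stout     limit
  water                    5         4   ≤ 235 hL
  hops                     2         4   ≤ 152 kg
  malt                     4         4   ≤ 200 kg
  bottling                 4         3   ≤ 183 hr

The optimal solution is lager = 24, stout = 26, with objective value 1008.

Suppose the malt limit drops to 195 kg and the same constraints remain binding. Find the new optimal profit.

At the optimum: water uses 224 of 235 (slack = 11); hops uses 152 of 152 (binding); malt uses 200 of 200 (binding); bottling uses 174 of 183 (slack = 9).
Slack constraints have shadow price 0 (complementary slackness).
The binding rows give the dual system: 2·y_hops + 4·y_malt = 16 and 4·y_hops + 4·y_malt = 24.
Solving: y_hops = 4, y_malt = 2.
Δz = y_malt·Δb = 2 × (-5) = -10, so new z* = 1008 − 10 = 998.

998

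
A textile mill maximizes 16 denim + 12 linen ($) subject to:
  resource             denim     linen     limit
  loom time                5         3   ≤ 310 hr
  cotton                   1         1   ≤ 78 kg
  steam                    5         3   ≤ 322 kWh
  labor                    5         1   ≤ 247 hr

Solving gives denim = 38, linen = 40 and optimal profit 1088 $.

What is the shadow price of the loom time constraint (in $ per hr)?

2

At the optimum: loom time uses 310 of 310 (binding); cotton uses 78 of 78 (binding); steam uses 310 of 322 (slack = 12); labor uses 230 of 247 (slack = 17).
By complementary slackness, y = 0 for the non-binding constraints.
From A_Bᵀ y = c: 5·y_loom time + 1·y_cotton = 16; 3·y_loom time + 1·y_cotton = 12.
This yields shadow prices y_loom time = 2, y_cotton = 6.
Shadow price of loom time = 2.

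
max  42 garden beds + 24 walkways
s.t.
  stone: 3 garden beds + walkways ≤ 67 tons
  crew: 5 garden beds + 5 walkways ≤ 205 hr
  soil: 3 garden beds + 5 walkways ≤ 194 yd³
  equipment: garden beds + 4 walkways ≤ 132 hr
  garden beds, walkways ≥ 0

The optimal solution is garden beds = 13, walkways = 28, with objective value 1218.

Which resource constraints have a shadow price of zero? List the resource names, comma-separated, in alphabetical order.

equipment, soil

stone: 67/67 (binding)
crew: 205/205 (binding)
soil: 179/194 (slack 15)
equipment: 125/132 (slack 7)
By complementary slackness, a constraint with positive slack has shadow price 0 → equipment, soil.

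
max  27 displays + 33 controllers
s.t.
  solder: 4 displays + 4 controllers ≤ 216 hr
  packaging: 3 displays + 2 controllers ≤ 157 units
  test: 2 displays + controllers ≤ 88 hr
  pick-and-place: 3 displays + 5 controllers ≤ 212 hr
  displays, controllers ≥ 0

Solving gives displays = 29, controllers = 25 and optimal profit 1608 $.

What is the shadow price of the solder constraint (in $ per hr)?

4.5

Check each constraint at x*: solder 216/216 (tight); packaging 137/157 (slack 20); test 83/88 (slack 5); pick-and-place 212/212 (tight).
Slack constraints have shadow price 0 (complementary slackness).
The binding rows give the dual system: 4·y_solder + 3·y_pick-and-place = 27 and 4·y_solder + 5·y_pick-and-place = 33.
→ y_solder = 4.5 and y_pick-and-place = 3.
Shadow price of solder = 4.5.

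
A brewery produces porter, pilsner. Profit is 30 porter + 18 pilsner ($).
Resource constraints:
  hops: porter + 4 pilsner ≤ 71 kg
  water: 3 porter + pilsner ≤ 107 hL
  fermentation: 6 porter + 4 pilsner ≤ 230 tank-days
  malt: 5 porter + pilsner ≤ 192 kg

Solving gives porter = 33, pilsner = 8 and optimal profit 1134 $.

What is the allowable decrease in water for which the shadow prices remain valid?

Binding constraints: water, fermentation. The basis is B = [[3,1],[6,4]] with det 6.
Per unit decrease in water, x* moves by d = (-0.6667, 1).
The basis stays optimal until hops becomes binding; allowable decrease = 1.8 hL.

1.8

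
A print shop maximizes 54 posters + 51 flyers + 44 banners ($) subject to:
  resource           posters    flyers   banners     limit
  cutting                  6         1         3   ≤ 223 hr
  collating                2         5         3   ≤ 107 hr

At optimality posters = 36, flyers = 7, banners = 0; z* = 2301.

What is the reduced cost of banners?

-1

At the optimum: cutting uses 223 of 223 (binding); collating uses 107 of 107 (binding).
From A_Bᵀ y = c: 6·y_cutting + 2·y_collating = 54; 1·y_cutting + 5·y_collating = 51.
→ y_cutting = 6 and y_collating = 9.
Reduced cost of banners: c₃ − yᵀa₃ = 44 − (6·3 + 9·3) = 44 − 45 = -1.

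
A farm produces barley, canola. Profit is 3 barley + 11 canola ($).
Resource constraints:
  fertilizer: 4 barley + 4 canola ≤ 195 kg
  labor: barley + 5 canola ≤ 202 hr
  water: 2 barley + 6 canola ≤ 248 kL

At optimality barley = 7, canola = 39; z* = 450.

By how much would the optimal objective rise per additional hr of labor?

1

At the optimum: fertilizer uses 184 of 195 (slack = 11); labor uses 202 of 202 (binding); water uses 248 of 248 (binding).
Since fertilizer is not tight, its dual is 0.
The binding rows give the dual system: 1·y_labor + 2·y_water = 3 and 5·y_labor + 6·y_water = 11.
This yields shadow prices y_labor = 1, y_water = 1.
Shadow price of labor = 1.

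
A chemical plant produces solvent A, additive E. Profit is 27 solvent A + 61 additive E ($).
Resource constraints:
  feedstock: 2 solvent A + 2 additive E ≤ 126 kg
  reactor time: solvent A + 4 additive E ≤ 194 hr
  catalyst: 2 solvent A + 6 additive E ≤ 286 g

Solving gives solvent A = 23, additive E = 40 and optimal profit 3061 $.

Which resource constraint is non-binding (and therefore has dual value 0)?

feedstock: 126/126 (binding)
reactor time: 183/194 (slack 11)
catalyst: 286/286 (binding)
By complementary slackness, a constraint with positive slack has shadow price 0 → reactor time.

reactor time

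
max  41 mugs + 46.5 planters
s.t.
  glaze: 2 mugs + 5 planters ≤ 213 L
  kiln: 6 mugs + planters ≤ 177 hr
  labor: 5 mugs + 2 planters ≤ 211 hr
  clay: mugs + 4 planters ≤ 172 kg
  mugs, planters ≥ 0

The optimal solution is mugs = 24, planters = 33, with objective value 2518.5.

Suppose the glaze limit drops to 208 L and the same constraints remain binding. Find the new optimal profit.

Check each constraint at x*: glaze 213/213 (tight); kiln 177/177 (tight); labor 186/211 (slack 25); clay 156/172 (slack 16).
Since labor, clay are not tight, their duals are 0.
From A_Bᵀ y = c: 2·y_glaze + 6·y_kiln = 41; 5·y_glaze + 1·y_kiln = 46.5.
Solving: y_glaze = 8.5, y_kiln = 4.
Δz = y_glaze·Δb = 8.5 × (-5) = -42.5, so new z* = 2518.5 − 42.5 = 2476.

2476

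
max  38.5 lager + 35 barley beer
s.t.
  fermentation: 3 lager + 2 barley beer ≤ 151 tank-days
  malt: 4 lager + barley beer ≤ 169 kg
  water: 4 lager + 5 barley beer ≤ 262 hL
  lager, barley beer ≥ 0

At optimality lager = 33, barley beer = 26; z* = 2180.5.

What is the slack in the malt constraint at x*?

11

malt used = 4·33 + 1·26 = 158; slack = 169 − 158 = 11.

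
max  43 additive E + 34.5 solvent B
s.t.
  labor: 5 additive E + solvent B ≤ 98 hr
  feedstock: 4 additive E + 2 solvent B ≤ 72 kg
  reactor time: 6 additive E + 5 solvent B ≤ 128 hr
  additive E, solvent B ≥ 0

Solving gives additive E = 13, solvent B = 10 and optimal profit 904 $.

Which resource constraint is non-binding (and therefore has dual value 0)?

labor: 75/98 (slack 23)
feedstock: 72/72 (binding)
reactor time: 128/128 (binding)
By complementary slackness, a constraint with positive slack has shadow price 0 → labor.

labor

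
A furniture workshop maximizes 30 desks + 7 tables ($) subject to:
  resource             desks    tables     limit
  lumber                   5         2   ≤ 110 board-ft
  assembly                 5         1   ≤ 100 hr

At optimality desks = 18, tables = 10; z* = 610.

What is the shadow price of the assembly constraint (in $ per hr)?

Check each constraint at x*: lumber 110/110 (tight); assembly 100/100 (tight).
The binding rows give the dual system: 5·y_lumber + 5·y_assembly = 30 and 2·y_lumber + 1·y_assembly = 7.
→ y_lumber = 1 and y_assembly = 5.
Shadow price of assembly = 5.

5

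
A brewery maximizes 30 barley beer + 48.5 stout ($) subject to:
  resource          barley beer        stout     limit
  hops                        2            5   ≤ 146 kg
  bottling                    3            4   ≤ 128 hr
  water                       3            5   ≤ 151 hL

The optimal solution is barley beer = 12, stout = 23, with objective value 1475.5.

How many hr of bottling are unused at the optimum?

bottling used = 3·12 + 4·23 = 128; slack = 128 − 128 = 0.

0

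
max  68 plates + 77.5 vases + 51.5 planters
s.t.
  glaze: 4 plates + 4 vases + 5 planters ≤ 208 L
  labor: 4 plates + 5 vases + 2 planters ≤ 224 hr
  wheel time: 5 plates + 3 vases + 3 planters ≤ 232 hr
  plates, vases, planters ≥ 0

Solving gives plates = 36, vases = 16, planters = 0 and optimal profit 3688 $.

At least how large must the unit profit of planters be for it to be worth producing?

56.5

Check each constraint at x*: glaze 208/208 (tight); labor 224/224 (tight); wheel time 228/232 (slack 4).
By complementary slackness, y = 0 for the non-binding constraint.
Dual feasibility on the basic columns requires 4·y_glaze + 4·y_labor = 68, 4·y_glaze + 5·y_labor = 77.5.
Solving: y_glaze = 7.5, y_labor = 9.5.
planters enters the basis when its profit ≥ yᵀa₃ = 7.5·5 + 9.5·2 = 56.5.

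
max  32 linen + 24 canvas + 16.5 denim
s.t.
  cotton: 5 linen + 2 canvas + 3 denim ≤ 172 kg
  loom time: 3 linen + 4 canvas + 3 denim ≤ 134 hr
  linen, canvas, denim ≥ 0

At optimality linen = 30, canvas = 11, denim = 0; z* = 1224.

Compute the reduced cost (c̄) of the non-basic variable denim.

-7.5

At the optimum: cotton uses 172 of 172 (binding); loom time uses 134 of 134 (binding).
Dual feasibility on the basic columns requires 5·y_cotton + 3·y_loom time = 32, 2·y_cotton + 4·y_loom time = 24.
Solving: y_cotton = 4, y_loom time = 4.
Reduced cost of denim: c₃ − yᵀa₃ = 16.5 − (4·3 + 4·3) = 16.5 − 24 = -7.5.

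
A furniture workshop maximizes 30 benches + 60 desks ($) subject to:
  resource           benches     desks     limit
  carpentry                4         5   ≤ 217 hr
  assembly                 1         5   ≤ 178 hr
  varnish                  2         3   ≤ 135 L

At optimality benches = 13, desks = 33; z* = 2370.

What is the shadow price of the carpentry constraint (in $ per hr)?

At the optimum: carpentry uses 217 of 217 (binding); assembly uses 178 of 178 (binding); varnish uses 125 of 135 (slack = 10).
Slack constraints have shadow price 0 (complementary slackness).
The binding rows give the dual system: 4·y_carpentry + 1·y_assembly = 30 and 5·y_carpentry + 5·y_assembly = 60.
→ y_carpentry = 6 and y_assembly = 6.
Shadow price of carpentry = 6.

6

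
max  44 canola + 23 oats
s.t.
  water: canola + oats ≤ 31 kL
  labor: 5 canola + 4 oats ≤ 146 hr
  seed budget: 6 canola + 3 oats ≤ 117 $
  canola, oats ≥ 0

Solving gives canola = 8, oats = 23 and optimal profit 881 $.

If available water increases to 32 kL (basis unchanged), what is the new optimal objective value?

Check each constraint at x*: water 31/31 (tight); labor 132/146 (slack 14); seed budget 117/117 (tight).
Slack constraints have shadow price 0 (complementary slackness).
The binding rows give the dual system: 1·y_water + 6·y_seed budget = 44 and 1·y_water + 3·y_seed budget = 23.
Solving: y_water = 2, y_seed budget = 7.
Δz = y_water·Δb = 2 × (1) = 2, so new z* = 881 + 2 = 883.

883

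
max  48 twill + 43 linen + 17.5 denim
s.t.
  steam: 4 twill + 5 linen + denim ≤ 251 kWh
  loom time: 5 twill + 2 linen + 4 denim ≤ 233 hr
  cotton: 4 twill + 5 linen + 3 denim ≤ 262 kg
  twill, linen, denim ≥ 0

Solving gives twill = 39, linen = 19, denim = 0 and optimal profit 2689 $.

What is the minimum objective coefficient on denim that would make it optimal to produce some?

Binding: steam and loom time. Non-binding: cotton (11 unused).
Slack constraints have shadow price 0 (complementary slackness).
The binding rows give the dual system: 4·y_steam + 5·y_loom time = 48 and 5·y_steam + 2·y_loom time = 43.
This yields shadow prices y_steam = 7, y_loom time = 4.
denim enters the basis when its profit ≥ yᵀa₃ = 7·1 + 4·4 = 23.

23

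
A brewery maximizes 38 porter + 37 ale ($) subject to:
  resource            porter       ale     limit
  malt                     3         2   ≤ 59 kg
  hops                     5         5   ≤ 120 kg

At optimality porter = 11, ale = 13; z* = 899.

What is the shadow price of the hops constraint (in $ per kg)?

Both malt and hops are binding at x*.
From A_Bᵀ y = c: 3·y_malt + 5·y_hops = 38; 2·y_malt + 5·y_hops = 37.
This yields shadow prices y_malt = 1, y_hops = 7.
Shadow price of hops = 7.

7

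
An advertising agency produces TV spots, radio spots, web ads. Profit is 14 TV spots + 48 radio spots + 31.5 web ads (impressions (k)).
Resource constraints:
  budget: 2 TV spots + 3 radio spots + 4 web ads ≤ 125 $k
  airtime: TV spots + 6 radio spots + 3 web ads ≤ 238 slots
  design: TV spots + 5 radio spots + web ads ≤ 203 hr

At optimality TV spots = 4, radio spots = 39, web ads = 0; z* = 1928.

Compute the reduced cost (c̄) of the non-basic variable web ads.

At the optimum: budget uses 125 of 125 (binding); airtime uses 238 of 238 (binding); design uses 199 of 203 (slack = 4).
By complementary slackness, y = 0 for the non-binding constraint.
The binding rows give the dual system: 2·y_budget + 1·y_airtime = 14 and 3·y_budget + 6·y_airtime = 48.
This yields shadow prices y_budget = 4, y_airtime = 6.
Reduced cost of web ads: c₃ − yᵀa₃ = 31.5 − (4·4 + 6·3) = 31.5 − 34 = -2.5.

-2.5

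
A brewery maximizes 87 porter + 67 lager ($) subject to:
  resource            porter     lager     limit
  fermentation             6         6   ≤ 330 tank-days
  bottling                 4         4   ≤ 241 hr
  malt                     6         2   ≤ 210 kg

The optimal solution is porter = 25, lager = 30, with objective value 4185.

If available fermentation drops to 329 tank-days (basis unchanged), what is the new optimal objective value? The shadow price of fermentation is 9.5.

4175.5

Δb = -1, so new z* = 4185 + (9.5)·(-1) = 4185 − 9.5 = 4175.5.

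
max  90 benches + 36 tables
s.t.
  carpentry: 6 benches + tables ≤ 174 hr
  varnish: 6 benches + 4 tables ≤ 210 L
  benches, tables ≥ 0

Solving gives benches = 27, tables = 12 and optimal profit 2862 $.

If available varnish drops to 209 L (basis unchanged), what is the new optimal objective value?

Check each constraint at x*: carpentry 174/174 (tight); varnish 210/210 (tight).
Dual feasibility on the basic columns requires 6·y_carpentry + 6·y_varnish = 90, 1·y_carpentry + 4·y_varnish = 36.
→ y_carpentry = 8 and y_varnish = 7.
Δz = y_varnish·Δb = 7 × (-1) = -7, so new z* = 2862 − 7 = 2855.

2855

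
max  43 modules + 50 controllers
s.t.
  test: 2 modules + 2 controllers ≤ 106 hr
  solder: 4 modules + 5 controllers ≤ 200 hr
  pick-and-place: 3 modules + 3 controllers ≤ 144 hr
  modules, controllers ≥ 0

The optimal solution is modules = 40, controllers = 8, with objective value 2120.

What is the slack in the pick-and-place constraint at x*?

pick-and-place used = 3·40 + 3·8 = 144; slack = 144 − 144 = 0.

0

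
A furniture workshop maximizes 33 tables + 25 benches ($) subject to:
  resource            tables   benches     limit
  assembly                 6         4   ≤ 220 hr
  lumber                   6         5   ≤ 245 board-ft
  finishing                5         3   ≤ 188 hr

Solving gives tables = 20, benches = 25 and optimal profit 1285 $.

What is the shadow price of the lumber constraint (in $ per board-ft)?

Binding: assembly and lumber. Non-binding: finishing (13 unused).
Slack constraints have shadow price 0 (complementary slackness).
Dual feasibility on the basic columns requires 6·y_assembly + 6·y_lumber = 33, 4·y_assembly + 5·y_lumber = 25.
This yields shadow prices y_assembly = 2.5, y_lumber = 3.
Shadow price of lumber = 3.

3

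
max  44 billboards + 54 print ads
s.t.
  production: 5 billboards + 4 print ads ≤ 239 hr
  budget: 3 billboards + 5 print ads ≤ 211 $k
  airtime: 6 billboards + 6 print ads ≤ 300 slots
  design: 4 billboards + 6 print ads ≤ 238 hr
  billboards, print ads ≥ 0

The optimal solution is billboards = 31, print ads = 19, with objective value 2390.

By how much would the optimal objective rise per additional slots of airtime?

Check each constraint at x*: production 231/239 (slack 8); budget 188/211 (slack 23); airtime 300/300 (tight); design 238/238 (tight).
Slack constraints have shadow price 0 (complementary slackness).
The binding rows give the dual system: 6·y_airtime + 4·y_design = 44 and 6·y_airtime + 6·y_design = 54.
Solving: y_airtime = 4, y_design = 5.
Shadow price of airtime = 4.

4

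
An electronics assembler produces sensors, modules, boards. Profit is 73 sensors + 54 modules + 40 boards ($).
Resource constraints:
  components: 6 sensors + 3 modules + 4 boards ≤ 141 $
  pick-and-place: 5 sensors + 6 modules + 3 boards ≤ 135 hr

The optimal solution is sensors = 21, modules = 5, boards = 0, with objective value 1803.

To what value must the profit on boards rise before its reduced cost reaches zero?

47

Check each constraint at x*: components 141/141 (tight); pick-and-place 135/135 (tight).
From A_Bᵀ y = c: 6·y_components + 5·y_pick-and-place = 73; 3·y_components + 6·y_pick-and-place = 54.
Solving: y_components = 8, y_pick-and-place = 5.
boards enters the basis when its profit ≥ yᵀa₃ = 8·4 + 5·3 = 47.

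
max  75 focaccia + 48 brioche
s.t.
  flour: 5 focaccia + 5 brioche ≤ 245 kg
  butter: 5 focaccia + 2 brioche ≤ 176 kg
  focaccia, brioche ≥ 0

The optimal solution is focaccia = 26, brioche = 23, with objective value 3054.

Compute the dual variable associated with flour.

At the optimum: flour uses 245 of 245 (binding); butter uses 176 of 176 (binding).
The binding rows give the dual system: 5·y_flour + 5·y_butter = 75 and 5·y_flour + 2·y_butter = 48.
This yields shadow prices y_flour = 6, y_butter = 9.
Shadow price of flour = 6.

6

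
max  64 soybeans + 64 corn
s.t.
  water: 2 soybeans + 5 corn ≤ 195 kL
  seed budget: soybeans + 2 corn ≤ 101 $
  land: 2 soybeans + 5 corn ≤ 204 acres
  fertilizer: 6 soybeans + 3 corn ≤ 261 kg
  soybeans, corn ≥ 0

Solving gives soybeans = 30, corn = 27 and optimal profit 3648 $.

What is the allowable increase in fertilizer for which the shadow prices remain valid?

324

Binding constraints: water, fertilizer. The basis is B = [[2,5],[6,3]] with det -24.
Per unit increase in fertilizer, x* moves by d = (0.2083, -0.0833).
The basis stays optimal until corn reaches 0; allowable increase = 324 kg.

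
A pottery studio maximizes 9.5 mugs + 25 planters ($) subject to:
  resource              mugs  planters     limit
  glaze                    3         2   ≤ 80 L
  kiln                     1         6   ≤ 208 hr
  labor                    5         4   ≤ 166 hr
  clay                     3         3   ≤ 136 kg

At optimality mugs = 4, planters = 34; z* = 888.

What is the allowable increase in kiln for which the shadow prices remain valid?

32

Binding constraints: glaze, kiln. The basis is B = [[3,2],[1,6]] with det 16.
Per unit increase in kiln, x* moves by d = (-0.125, 0.1875).
The basis stays optimal until mugs reaches 0; allowable increase = 32 hr.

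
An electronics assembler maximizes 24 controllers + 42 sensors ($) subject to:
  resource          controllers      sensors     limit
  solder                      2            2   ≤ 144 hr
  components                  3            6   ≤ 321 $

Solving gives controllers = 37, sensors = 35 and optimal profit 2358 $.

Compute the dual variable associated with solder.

At the optimum: solder uses 144 of 144 (binding); components uses 321 of 321 (binding).
Dual feasibility on the basic columns requires 2·y_solder + 3·y_components = 24, 2·y_solder + 6·y_components = 42.
This yields shadow prices y_solder = 3, y_components = 6.
Shadow price of solder = 3.

3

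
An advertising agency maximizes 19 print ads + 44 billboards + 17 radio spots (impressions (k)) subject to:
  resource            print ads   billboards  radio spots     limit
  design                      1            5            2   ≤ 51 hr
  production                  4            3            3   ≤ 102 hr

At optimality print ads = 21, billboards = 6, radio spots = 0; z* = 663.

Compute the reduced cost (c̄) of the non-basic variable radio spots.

At the optimum: design uses 51 of 51 (binding); production uses 102 of 102 (binding).
The binding rows give the dual system: 1·y_design + 4·y_production = 19 and 5·y_design + 3·y_production = 44.
This yields shadow prices y_design = 7, y_production = 3.
Reduced cost of radio spots: c₃ − yᵀa₃ = 17 − (7·2 + 3·3) = 17 − 23 = -6.

-6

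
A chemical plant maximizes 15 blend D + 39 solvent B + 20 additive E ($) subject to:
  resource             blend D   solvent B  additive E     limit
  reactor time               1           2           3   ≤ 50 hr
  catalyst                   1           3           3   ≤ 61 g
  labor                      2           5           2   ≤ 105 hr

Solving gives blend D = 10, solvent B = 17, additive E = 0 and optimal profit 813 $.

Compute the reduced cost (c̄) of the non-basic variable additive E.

-1

Check each constraint at x*: reactor time 44/50 (slack 6); catalyst 61/61 (tight); labor 105/105 (tight).
By complementary slackness, y = 0 for the non-binding constraint.
The binding rows give the dual system: 1·y_catalyst + 2·y_labor = 15 and 3·y_catalyst + 5·y_labor = 39.
→ y_catalyst = 3 and y_labor = 6.
Reduced cost of additive E: c₃ − yᵀa₃ = 20 − (3·3 + 6·2) = 20 − 21 = -1.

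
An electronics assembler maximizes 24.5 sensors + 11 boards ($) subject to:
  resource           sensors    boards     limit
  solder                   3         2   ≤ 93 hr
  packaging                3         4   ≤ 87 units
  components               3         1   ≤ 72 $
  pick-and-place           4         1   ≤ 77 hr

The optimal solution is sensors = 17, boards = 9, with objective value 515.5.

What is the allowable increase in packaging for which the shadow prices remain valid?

Binding constraints: packaging, pick-and-place. The basis is B = [[3,4],[4,1]] with det -13.
Per unit increase in packaging, x* moves by d = (-0.0769, 0.3077).
The basis stays optimal until solder becomes binding; allowable increase = 62.4 units.

62.4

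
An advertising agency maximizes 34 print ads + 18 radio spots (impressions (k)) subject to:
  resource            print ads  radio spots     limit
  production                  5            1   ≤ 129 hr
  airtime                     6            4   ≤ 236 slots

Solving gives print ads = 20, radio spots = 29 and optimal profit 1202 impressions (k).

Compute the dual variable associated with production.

At the optimum: production uses 129 of 129 (binding); airtime uses 236 of 236 (binding).
From A_Bᵀ y = c: 5·y_production + 6·y_airtime = 34; 1·y_production + 4·y_airtime = 18.
Solving: y_production = 2, y_airtime = 4.
Shadow price of production = 2.

2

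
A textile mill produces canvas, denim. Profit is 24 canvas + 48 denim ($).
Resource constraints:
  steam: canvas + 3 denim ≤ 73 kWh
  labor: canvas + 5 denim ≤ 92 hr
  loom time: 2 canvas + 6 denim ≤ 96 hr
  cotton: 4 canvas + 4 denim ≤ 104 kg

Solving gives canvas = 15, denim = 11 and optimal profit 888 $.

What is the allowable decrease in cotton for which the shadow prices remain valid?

Binding constraints: loom time, cotton. The basis is B = [[2,6],[4,4]] with det -16.
Per unit decrease in cotton, x* moves by d = (-0.375, 0.125).
The basis stays optimal until canvas reaches 0; allowable decrease = 40 kg.

40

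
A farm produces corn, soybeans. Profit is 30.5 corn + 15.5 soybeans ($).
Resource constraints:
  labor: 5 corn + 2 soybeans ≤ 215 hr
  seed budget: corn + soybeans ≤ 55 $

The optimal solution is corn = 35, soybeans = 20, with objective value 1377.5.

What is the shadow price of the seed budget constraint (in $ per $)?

At the optimum: labor uses 215 of 215 (binding); seed budget uses 55 of 55 (binding).
Dual feasibility on the basic columns requires 5·y_labor + 1·y_seed budget = 30.5, 2·y_labor + 1·y_seed budget = 15.5.
Solving: y_labor = 5, y_seed budget = 5.5.
Shadow price of seed budget = 5.5.

5.5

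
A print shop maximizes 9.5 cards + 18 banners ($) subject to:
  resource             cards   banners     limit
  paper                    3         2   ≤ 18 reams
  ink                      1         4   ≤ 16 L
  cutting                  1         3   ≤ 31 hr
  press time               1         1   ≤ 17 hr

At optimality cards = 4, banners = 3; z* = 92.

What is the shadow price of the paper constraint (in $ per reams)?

Check each constraint at x*: paper 18/18 (tight); ink 16/16 (tight); cutting 13/31 (slack 18); press time 7/17 (slack 10).
Slack constraints have shadow price 0 (complementary slackness).
The binding rows give the dual system: 3·y_paper + 1·y_ink = 9.5 and 2·y_paper + 4·y_ink = 18.
→ y_paper = 2 and y_ink = 3.5.
Shadow price of paper = 2.

2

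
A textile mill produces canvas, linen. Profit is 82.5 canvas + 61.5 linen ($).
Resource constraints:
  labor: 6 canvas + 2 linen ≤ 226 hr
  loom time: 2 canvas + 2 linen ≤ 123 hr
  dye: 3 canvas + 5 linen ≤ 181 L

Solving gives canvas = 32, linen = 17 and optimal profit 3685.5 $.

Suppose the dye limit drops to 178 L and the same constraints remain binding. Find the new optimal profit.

Binding: labor and dye. Non-binding: loom time (25 unused).
By complementary slackness, y = 0 for the non-binding constraint.
The binding rows give the dual system: 6·y_labor + 3·y_dye = 82.5 and 2·y_labor + 5·y_dye = 61.5.
This yields shadow prices y_labor = 9.5, y_dye = 8.5.
Δz = y_dye·Δb = 8.5 × (-3) = -25.5, so new z* = 3685.5 − 25.5 = 3660.

3660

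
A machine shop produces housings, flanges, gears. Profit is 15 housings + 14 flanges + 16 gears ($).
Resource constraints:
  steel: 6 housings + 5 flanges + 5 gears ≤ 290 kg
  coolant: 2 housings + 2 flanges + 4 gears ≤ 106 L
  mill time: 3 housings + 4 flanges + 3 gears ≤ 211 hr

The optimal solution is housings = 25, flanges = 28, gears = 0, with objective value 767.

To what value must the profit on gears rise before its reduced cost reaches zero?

Binding: steel and coolant. Non-binding: mill time (24 unused).
By complementary slackness, y = 0 for the non-binding constraint.
Dual feasibility on the basic columns requires 6·y_steel + 2·y_coolant = 15, 5·y_steel + 2·y_coolant = 14.
This yields shadow prices y_steel = 1, y_coolant = 4.5.
gears enters the basis when its profit ≥ yᵀa₃ = 1·5 + 4.5·4 = 23.

23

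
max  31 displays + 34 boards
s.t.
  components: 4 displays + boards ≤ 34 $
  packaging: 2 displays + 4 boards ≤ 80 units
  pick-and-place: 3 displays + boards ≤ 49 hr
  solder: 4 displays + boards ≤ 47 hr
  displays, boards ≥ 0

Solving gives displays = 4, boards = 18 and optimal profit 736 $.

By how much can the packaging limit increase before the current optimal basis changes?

Binding constraints: components, packaging. The basis is B = [[4,1],[2,4]] with det 14.
Per unit increase in packaging, x* moves by d = (-0.0714, 0.2857).
The basis stays optimal until displays reaches 0; allowable increase = 56 units.

56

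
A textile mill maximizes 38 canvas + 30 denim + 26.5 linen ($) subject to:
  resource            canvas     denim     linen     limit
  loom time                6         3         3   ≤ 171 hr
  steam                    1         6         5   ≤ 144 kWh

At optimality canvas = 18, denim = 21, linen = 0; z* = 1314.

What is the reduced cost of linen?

At the optimum: loom time uses 171 of 171 (binding); steam uses 144 of 144 (binding).
From A_Bᵀ y = c: 6·y_loom time + 1·y_steam = 38; 3·y_loom time + 6·y_steam = 30.
→ y_loom time = 6 and y_steam = 2.
Reduced cost of linen: c₃ − yᵀa₃ = 26.5 − (6·3 + 2·5) = 26.5 − 28 = -1.5.

-1.5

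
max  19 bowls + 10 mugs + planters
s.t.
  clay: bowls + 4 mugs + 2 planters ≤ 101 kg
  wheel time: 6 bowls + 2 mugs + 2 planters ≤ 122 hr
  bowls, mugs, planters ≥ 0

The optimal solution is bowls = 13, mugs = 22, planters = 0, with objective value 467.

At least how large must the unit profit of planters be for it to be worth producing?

At the optimum: clay uses 101 of 101 (binding); wheel time uses 122 of 122 (binding).
The binding rows give the dual system: 1·y_clay + 6·y_wheel time = 19 and 4·y_clay + 2·y_wheel time = 10.
→ y_clay = 1 and y_wheel time = 3.
planters enters the basis when its profit ≥ yᵀa₃ = 1·2 + 3·2 = 8.

8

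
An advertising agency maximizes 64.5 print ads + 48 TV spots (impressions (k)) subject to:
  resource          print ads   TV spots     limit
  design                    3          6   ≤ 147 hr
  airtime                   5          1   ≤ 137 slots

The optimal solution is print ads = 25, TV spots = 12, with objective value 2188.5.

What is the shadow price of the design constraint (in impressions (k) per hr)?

6.5

Check each constraint at x*: design 147/147 (tight); airtime 137/137 (tight).
Dual feasibility on the basic columns requires 3·y_design + 5·y_airtime = 64.5, 6·y_design + 1·y_airtime = 48.
Solving: y_design = 6.5, y_airtime = 9.
Shadow price of design = 6.5.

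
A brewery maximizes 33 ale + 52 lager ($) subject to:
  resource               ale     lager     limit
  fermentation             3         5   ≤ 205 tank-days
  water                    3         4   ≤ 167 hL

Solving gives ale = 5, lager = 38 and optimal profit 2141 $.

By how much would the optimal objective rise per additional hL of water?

At the optimum: fermentation uses 205 of 205 (binding); water uses 167 of 167 (binding).
The binding rows give the dual system: 3·y_fermentation + 3·y_water = 33 and 5·y_fermentation + 4·y_water = 52.
→ y_fermentation = 8 and y_water = 3.
Shadow price of water = 3.

3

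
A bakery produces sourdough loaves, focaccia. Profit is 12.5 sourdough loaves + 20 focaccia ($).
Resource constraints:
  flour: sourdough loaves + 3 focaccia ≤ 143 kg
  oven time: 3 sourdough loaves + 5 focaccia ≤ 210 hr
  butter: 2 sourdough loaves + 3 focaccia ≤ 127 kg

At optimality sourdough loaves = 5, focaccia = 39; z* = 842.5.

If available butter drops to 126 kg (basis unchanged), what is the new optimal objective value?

840

Binding: oven time and butter. Non-binding: flour (21 unused).
By complementary slackness, y = 0 for the non-binding constraint.
The binding rows give the dual system: 3·y_oven time + 2·y_butter = 12.5 and 5·y_oven time + 3·y_butter = 20.
Solving: y_oven time = 2.5, y_butter = 2.5.
Δz = y_butter·Δb = 2.5 × (-1) = -2.5, so new z* = 842.5 − 2.5 = 840.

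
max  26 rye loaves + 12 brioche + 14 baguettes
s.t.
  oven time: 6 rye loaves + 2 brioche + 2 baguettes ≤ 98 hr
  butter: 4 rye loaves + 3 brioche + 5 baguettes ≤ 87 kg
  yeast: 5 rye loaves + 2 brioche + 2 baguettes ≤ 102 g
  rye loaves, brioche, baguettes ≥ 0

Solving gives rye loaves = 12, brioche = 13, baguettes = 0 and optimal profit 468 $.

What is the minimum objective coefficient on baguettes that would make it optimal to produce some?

Check each constraint at x*: oven time 98/98 (tight); butter 87/87 (tight); yeast 86/102 (slack 16).
Slack constraints have shadow price 0 (complementary slackness).
Dual feasibility on the basic columns requires 6·y_oven time + 4·y_butter = 26, 2·y_oven time + 3·y_butter = 12.
→ y_oven time = 3 and y_butter = 2.
baguettes enters the basis when its profit ≥ yᵀa₃ = 3·2 + 2·5 = 16.

16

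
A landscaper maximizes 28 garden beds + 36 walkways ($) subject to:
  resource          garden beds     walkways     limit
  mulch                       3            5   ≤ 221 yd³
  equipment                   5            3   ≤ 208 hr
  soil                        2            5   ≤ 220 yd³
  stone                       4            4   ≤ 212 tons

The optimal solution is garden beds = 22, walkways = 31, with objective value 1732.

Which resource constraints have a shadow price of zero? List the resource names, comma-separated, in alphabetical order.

equipment, soil

mulch: 221/221 (binding)
equipment: 203/208 (slack 5)
soil: 199/220 (slack 21)
stone: 212/212 (binding)
By complementary slackness, a constraint with positive slack has shadow price 0 → equipment, soil.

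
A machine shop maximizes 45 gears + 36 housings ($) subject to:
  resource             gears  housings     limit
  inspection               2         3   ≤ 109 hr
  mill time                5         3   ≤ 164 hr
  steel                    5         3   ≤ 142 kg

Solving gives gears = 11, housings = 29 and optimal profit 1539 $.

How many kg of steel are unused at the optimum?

steel used = 5·11 + 3·29 = 142; slack = 142 − 142 = 0.

0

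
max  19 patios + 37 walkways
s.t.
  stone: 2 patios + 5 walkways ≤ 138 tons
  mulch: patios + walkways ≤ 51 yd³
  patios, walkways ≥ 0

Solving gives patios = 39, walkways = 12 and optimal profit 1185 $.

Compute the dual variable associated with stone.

Check each constraint at x*: stone 138/138 (tight); mulch 51/51 (tight).
The binding rows give the dual system: 2·y_stone + 1·y_mulch = 19 and 5·y_stone + 1·y_mulch = 37.
This yields shadow prices y_stone = 6, y_mulch = 7.
Shadow price of stone = 6.

6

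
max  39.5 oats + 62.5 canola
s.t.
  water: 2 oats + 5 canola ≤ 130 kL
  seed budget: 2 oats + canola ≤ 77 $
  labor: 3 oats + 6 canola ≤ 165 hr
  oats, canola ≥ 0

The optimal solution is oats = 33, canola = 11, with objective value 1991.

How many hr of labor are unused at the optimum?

labor used = 3·33 + 6·11 = 165; slack = 165 − 165 = 0.

0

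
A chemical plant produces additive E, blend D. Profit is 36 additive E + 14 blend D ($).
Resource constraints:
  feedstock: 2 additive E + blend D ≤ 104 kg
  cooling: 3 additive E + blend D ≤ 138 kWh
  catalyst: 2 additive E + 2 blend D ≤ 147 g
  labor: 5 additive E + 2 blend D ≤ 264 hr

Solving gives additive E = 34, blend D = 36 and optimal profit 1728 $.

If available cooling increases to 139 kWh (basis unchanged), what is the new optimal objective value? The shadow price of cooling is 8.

1736

Δb = 1, so new z* = 1728 + (8)·(1) = 1728 + 8 = 1736.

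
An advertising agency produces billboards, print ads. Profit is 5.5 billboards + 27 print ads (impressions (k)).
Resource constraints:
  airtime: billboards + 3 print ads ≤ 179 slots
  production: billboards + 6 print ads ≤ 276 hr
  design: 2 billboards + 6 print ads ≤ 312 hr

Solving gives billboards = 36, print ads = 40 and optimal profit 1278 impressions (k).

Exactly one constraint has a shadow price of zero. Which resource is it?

airtime

airtime: 156/179 (slack 23)
production: 276/276 (binding)
design: 312/312 (binding)
By complementary slackness, a constraint with positive slack has shadow price 0 → airtime.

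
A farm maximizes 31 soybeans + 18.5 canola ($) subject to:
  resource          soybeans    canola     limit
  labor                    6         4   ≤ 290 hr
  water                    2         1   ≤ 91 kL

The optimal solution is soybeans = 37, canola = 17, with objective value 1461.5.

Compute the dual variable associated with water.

6.5

Both labor and water are binding at x*.
From A_Bᵀ y = c: 6·y_labor + 2·y_water = 31; 4·y_labor + 1·y_water = 18.5.
→ y_labor = 3 and y_water = 6.5.
Shadow price of water = 6.5.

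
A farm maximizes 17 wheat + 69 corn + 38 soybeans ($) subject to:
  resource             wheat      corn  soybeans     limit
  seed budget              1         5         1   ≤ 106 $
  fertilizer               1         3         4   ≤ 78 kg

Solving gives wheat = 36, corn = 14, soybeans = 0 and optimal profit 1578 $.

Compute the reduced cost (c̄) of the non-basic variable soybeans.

Check each constraint at x*: seed budget 106/106 (tight); fertilizer 78/78 (tight).
Dual feasibility on the basic columns requires 1·y_seed budget + 1·y_fertilizer = 17, 5·y_seed budget + 3·y_fertilizer = 69.
→ y_seed budget = 9 and y_fertilizer = 8.
Reduced cost of soybeans: c₃ − yᵀa₃ = 38 − (9·1 + 8·4) = 38 − 41 = -3.

-3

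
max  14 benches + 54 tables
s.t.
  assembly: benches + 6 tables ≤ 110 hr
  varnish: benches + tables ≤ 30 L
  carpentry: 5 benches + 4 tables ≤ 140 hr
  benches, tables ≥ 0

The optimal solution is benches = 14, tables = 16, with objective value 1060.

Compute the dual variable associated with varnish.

6

Binding: assembly and varnish. Non-binding: carpentry (6 unused).
Since carpentry is not tight, its dual is 0.
From A_Bᵀ y = c: 1·y_assembly + 1·y_varnish = 14; 6·y_assembly + 1·y_varnish = 54.
This yields shadow prices y_assembly = 8, y_varnish = 6.
Shadow price of varnish = 6.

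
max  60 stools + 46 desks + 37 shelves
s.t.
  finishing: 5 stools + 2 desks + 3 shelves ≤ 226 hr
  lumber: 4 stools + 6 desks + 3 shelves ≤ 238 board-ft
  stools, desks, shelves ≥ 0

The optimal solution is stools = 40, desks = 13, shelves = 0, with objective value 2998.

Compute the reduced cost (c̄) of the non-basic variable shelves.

Check each constraint at x*: finishing 226/226 (tight); lumber 238/238 (tight).
The binding rows give the dual system: 5·y_finishing + 4·y_lumber = 60 and 2·y_finishing + 6·y_lumber = 46.
Solving: y_finishing = 8, y_lumber = 5.
Reduced cost of shelves: c₃ − yᵀa₃ = 37 − (8·3 + 5·3) = 37 − 39 = -2.

-2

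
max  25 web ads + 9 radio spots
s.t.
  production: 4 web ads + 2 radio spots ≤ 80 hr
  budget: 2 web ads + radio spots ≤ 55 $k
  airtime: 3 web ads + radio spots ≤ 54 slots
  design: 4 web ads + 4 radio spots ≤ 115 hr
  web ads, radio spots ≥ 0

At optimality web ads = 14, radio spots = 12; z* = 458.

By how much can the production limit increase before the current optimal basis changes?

2.75

Binding constraints: production, airtime. The basis is B = [[4,2],[3,1]] with det -2.
Per unit increase in production, x* moves by d = (-0.5, 1.5).
The basis stays optimal until design becomes binding; allowable increase = 2.75 hr.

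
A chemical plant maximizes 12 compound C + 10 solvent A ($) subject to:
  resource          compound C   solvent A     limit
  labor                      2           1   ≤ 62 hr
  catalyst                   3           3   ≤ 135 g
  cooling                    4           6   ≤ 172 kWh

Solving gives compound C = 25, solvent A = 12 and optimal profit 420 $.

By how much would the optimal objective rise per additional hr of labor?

4

At the optimum: labor uses 62 of 62 (binding); catalyst uses 111 of 135 (slack = 24); cooling uses 172 of 172 (binding).
Since catalyst is not tight, its dual is 0.
Dual feasibility on the basic columns requires 2·y_labor + 4·y_cooling = 12, 1·y_labor + 6·y_cooling = 10.
Solving: y_labor = 4, y_cooling = 1.
Shadow price of labor = 4.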